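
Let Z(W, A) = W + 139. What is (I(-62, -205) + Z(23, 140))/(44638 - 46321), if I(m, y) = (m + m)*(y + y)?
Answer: -51002/1683 ≈ -30.304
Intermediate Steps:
Z(W, A) = 139 + W
I(m, y) = 4*m*y (I(m, y) = (2*m)*(2*y) = 4*m*y)
(I(-62, -205) + Z(23, 140))/(44638 - 46321) = (4*(-62)*(-205) + (139 + 23))/(44638 - 46321) = (50840 + 162)/(-1683) = 51002*(-1/1683) = -51002/1683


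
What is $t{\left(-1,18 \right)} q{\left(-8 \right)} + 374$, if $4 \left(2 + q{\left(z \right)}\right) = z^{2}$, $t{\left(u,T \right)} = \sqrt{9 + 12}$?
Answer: $374 + 14 \sqrt{21} \approx 438.16$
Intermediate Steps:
$t{\left(u,T \right)} = \sqrt{21}$
$q{\left(z \right)} = -2 + \frac{z^{2}}{4}$
$t{\left(-1,18 \right)} q{\left(-8 \right)} + 374 = \sqrt{21} \left(-2 + \frac{\left(-8\right)^{2}}{4}\right) + 374 = \sqrt{21} \left(-2 + \frac{1}{4} \cdot 64\right) + 374 = \sqrt{21} \left(-2 + 16\right) + 374 = \sqrt{21} \cdot 14 + 374 = 14 \sqrt{21} + 374 = 374 + 14 \sqrt{21}$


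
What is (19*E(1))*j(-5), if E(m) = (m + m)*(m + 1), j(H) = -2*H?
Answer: 760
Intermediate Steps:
E(m) = 2*m*(1 + m) (E(m) = (2*m)*(1 + m) = 2*m*(1 + m))
(19*E(1))*j(-5) = (19*(2*1*(1 + 1)))*(-2*(-5)) = (19*(2*1*2))*10 = (19*4)*10 = 76*10 = 760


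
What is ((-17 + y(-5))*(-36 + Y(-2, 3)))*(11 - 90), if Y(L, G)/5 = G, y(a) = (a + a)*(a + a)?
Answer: 137697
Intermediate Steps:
y(a) = 4*a² (y(a) = (2*a)*(2*a) = 4*a²)
Y(L, G) = 5*G
((-17 + y(-5))*(-36 + Y(-2, 3)))*(11 - 90) = ((-17 + 4*(-5)²)*(-36 + 5*3))*(11 - 90) = ((-17 + 4*25)*(-36 + 15))*(-79) = ((-17 + 100)*(-21))*(-79) = (83*(-21))*(-79) = -1743*(-79) = 137697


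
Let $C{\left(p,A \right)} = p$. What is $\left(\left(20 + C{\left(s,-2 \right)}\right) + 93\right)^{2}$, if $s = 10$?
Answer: $15129$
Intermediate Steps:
$\left(\left(20 + C{\left(s,-2 \right)}\right) + 93\right)^{2} = \left(\left(20 + 10\right) + 93\right)^{2} = \left(30 + 93\right)^{2} = 123^{2} = 15129$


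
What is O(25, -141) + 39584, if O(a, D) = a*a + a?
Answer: 40234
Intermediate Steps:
O(a, D) = a + a**2 (O(a, D) = a**2 + a = a + a**2)
O(25, -141) + 39584 = 25*(1 + 25) + 39584 = 25*26 + 39584 = 650 + 39584 = 40234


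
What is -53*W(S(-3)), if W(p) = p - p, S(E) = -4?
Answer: 0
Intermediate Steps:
W(p) = 0
-53*W(S(-3)) = -53*0 = 0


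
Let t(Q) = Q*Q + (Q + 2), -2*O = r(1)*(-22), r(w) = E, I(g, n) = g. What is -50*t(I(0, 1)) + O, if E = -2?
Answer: -122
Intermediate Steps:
r(w) = -2
O = -22 (O = -(-1)*(-22) = -½*44 = -22)
t(Q) = 2 + Q + Q² (t(Q) = Q² + (2 + Q) = 2 + Q + Q²)
-50*t(I(0, 1)) + O = -50*(2 + 0 + 0²) - 22 = -50*(2 + 0 + 0) - 22 = -50*2 - 22 = -100 - 22 = -122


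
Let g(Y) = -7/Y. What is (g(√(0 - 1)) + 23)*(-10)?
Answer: -230 - 70*I ≈ -230.0 - 70.0*I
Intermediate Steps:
(g(√(0 - 1)) + 23)*(-10) = (-7/√(0 - 1) + 23)*(-10) = (-7*(-I) + 23)*(-10) = (-(-7)*I + 23)*(-10) = (7*I + 23)*(-10) = (23 + 7*I)*(-10) = -230 - 70*I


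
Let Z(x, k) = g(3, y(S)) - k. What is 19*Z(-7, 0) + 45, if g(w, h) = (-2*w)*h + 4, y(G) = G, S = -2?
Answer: 349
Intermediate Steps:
g(w, h) = 4 - 2*h*w (g(w, h) = -2*h*w + 4 = 4 - 2*h*w)
Z(x, k) = 16 - k (Z(x, k) = (4 - 2*(-2)*3) - k = (4 + 12) - k = 16 - k)
19*Z(-7, 0) + 45 = 19*(16 - 1*0) + 45 = 19*(16 + 0) + 45 = 19*16 + 45 = 304 + 45 = 349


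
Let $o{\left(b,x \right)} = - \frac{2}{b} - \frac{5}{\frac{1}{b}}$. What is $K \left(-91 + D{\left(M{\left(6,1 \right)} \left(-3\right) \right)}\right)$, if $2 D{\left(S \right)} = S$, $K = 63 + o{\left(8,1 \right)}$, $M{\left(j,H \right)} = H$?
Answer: $- \frac{16835}{8} \approx -2104.4$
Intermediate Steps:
$o{\left(b,x \right)} = - 5 b - \frac{2}{b}$ ($o{\left(b,x \right)} = - \frac{2}{b} - 5 b = - 5 b - \frac{2}{b}$)
$K = \frac{91}{4}$ ($K = 63 - \left(40 + \frac{2}{8}\right) = 63 - \frac{161}{4} = \frac{91}{4} \approx 22.75$)
$D{\left(S \right)} = \frac{S}{2}$
$K \left(-91 + D{\left(M{\left(6,1 \right)} \left(-3\right) \right)}\right) = \frac{91 \left(-91 + \frac{1 \left(-3\right)}{2}\right)}{4} = \frac{91 \left(-91 + \frac{1}{2} \left(-3\right)\right)}{4} = \frac{91 \left(-91 - \frac{3}{2}\right)}{4} = \frac{91}{4} \left(- \frac{185}{2}\right) = - \frac{16835}{8}$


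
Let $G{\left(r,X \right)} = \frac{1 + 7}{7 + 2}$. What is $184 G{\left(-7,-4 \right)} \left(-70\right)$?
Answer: $- \frac{103040}{9} \approx -11449.0$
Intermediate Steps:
$G{\left(r,X \right)} = \frac{8}{9}$
$184 G{\left(-7,-4 \right)} \left(-70\right) = 184 \cdot \frac{8}{9} \left(-70\right) = \frac{1472}{9} \left(-70\right) = - \frac{103040}{9}$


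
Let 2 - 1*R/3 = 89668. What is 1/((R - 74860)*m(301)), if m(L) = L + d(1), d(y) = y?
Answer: -1/103845116 ≈ -9.6297e-9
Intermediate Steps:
R = -268998 (R = 6 - 3*89668 = 6 - 269004 = -268998)
m(L) = 1 + L (m(L) = L + 1 = 1 + L)
1/((R - 74860)*m(301)) = 1/((-268998 - 74860)*(1 + 301)) = 1/(-343858*302) = -1/343858*1/302 = -1/103845116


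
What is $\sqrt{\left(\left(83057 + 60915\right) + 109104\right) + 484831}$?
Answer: $\sqrt{737907} \approx 859.01$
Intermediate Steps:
$\sqrt{\left(\left(83057 + 60915\right) + 109104\right) + 484831} = \sqrt{\left(143972 + 109104\right) + 484831} = \sqrt{253076 + 484831} = \sqrt{737907}$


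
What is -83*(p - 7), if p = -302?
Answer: 25647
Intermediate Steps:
-83*(p - 7) = -83*(-302 - 7) = -83*(-309) = 25647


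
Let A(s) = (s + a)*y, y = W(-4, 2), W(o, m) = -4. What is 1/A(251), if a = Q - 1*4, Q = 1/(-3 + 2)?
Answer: -1/984 ≈ -0.0010163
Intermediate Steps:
Q = -1 (Q = 1/(-1) = -1)
a = -5 (a = -1 - 1*4 = -1 - 4 = -5)
y = -4
A(s) = 20 - 4*s (A(s) = (s - 5)*(-4) = (-5 + s)*(-4) = 20 - 4*s)
1/A(251) = 1/(20 - 4*251) = 1/(20 - 1004) = 1/(-984) = -1/984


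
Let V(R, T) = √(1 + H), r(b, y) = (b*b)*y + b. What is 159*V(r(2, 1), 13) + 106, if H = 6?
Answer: 106 + 159*√7 ≈ 526.67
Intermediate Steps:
r(b, y) = b + y*b² (r(b, y) = b²*y + b = y*b² + b = b + y*b²)
V(R, T) = √7 (V(R, T) = √(1 + 6) = √7)
159*V(r(2, 1), 13) + 106 = 159*√7 + 106 = 106 + 159*√7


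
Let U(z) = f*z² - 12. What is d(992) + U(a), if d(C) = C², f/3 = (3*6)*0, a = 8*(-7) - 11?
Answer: 984052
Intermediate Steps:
a = -67 (a = -56 - 11 = -67)
f = 0 (f = 3*((3*6)*0) = 3*(18*0) = 3*0 = 0)
U(z) = -12 (U(z) = 0*z² - 12 = 0 - 12 = -12)
d(992) + U(a) = 992² - 12 = 984064 - 12 = 984052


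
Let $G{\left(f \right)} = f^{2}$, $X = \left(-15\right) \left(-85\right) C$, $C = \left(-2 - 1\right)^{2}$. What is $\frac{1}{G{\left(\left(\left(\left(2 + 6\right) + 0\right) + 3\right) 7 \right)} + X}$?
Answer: $\frac{1}{17404} \approx 5.7458 \cdot 10^{-5}$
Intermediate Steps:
$C = 9$ ($C = \left(-3\right)^{2} = 9$)
$X = 11475$ ($X = \left(-15\right) \left(-85\right) 9 = 1275 \cdot 9 = 11475$)
$\frac{1}{G{\left(\left(\left(\left(2 + 6\right) + 0\right) + 3\right) 7 \right)} + X} = \frac{1}{\left(\left(\left(\left(2 + 6\right) + 0\right) + 3\right) 7\right)^{2} + 11475} = \frac{1}{\left(\left(\left(8 + 0\right) + 3\right) 7\right)^{2} + 11475} = \frac{1}{\left(\left(8 + 3\right) 7\right)^{2} + 11475} = \frac{1}{\left(11 \cdot 7\right)^{2} + 11475} = \frac{1}{77^{2} + 11475} = \frac{1}{5929 + 11475} = \frac{1}{17404}$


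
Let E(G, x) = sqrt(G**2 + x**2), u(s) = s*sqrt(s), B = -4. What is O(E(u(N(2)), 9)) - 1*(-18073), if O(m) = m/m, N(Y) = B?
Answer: 18074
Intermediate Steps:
N(Y) = -4
u(s) = s**(3/2)
O(m) = 1
O(E(u(N(2)), 9)) - 1*(-18073) = 1 - 1*(-18073) = 1 + 18073 = 18074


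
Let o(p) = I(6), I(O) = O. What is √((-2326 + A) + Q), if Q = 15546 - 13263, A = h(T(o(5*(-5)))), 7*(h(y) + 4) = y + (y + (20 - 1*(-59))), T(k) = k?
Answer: I*√34 ≈ 5.8309*I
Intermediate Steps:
o(p) = 6
h(y) = 51/7 + 2*y/7 (h(y) = -4 + (y + (y + (20 - 1*(-59))))/7 = -4 + (y + (y + (20 + 59)))/7 = -4 + (y + (y + 79))/7 = -4 + (y + (79 + y))/7 = -4 + (79 + 2*y)/7 = -4 + (79/7 + 2*y/7) = 51/7 + 2*y/7)
A = 9 (A = 51/7 + (2/7)*6 = 51/7 + 12/7 = 9)
Q = 2283
√((-2326 + A) + Q) = √((-2326 + 9) + 2283) = √(-2317 + 2283) = √(-34) = I*√34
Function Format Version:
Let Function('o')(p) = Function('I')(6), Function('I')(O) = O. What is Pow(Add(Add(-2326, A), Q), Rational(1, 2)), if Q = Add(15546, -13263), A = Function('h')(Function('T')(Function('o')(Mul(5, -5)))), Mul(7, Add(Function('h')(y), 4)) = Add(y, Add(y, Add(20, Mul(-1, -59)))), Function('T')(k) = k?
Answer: Mul(I, Pow(34, Rational(1, 2))) ≈ Mul(5.8309, I)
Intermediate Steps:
Function('o')(p) = 6
Function('h')(y) = Add(Rational(51, 7), Mul(Rational(2, 7), y)) (Function('h')(y) = Add(-4, Mul(Rational(1, 7), Add(y, Add(y, Add(20, Mul(-1, -59)))))) = Add(-4, Mul(Rational(1, 7), Add(y, Add(y, Add(20, 59))))) = Add(-4, Mul(Rational(1, 7), Add(y, Add(y, 79)))) = Add(-4, Mul(Rational(1, 7), Add(y, Add(79, y)))) = Add(-4, Mul(Rational(1, 7), Add(79, Mul(2, y)))) = Add(-4, Add(Rational(79, 7), Mul(Rational(2, 7), y))) = Add(Rational(51, 7), Mul(Rational(2, 7), y)))
A = 9 (A = Add(Rational(51, 7), Mul(Rational(2, 7), 6)) = Add(Rational(51, 7), Rational(12, 7)) = 9)
Q = 2283
Pow(Add(Add(-2326, A), Q), Rational(1, 2)) = Pow(Add(Add(-2326, 9), 2283), Rational(1, 2)) = Pow(Add(-2317, 2283), Rational(1, 2)) = Pow(-34, Rational(1, 2)) = Mul(I, Pow(34, Rational(1, 2)))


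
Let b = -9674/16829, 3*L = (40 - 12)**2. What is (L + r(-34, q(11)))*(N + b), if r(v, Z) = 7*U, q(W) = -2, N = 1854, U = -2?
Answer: 23143938664/50487 ≈ 4.5841e+5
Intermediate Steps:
L = 784/3 (L = (40 - 12)**2/3 = (1/3)*28**2 = (1/3)*784 = 784/3 ≈ 261.33)
b = -9674/16829 (b = -9674*1/16829 = -9674/16829 ≈ -0.57484)
r(v, Z) = -14 (r(v, Z) = 7*(-2) = -14)
(L + r(-34, q(11)))*(N + b) = (784/3 - 14)*(1854 - 9674/16829) = (742/3)*(31191292/16829) = 23143938664/50487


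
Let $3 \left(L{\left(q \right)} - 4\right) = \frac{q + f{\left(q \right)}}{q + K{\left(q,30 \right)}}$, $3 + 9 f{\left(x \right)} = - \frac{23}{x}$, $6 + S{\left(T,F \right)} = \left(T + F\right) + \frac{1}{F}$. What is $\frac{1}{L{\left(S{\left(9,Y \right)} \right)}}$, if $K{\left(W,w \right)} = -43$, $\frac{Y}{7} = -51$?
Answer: $\frac{53735087010}{230926713079} \approx 0.23269$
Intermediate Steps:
$Y = -357$ ($Y = 7 \left(-51\right) = -357$)
$S{\left(T,F \right)} = -6 + F + T + \frac{1}{F}$ ($S{\left(T,F \right)} = -6 + \left(\left(T + F\right) + \frac{1}{F}\right) = -6 + \left(\left(F + T\right) + \frac{1}{F}\right) = -6 + \left(F + T + \frac{1}{F}\right) = -6 + F + T + \frac{1}{F}$)
$f{\left(x \right)} = - \frac{1}{3} - \frac{23}{9 x}$ ($f{\left(x \right)} = - \frac{1}{3} + \frac{\left(-23\right) \frac{1}{x}}{9} = - \frac{1}{3} - \frac{23}{9 x}$)
$L{\left(q \right)} = 4 + \frac{q + \frac{-23 - 3 q}{9 q}}{3 \left(-43 + q\right)}$ ($L{\left(q \right)} = 4 + \frac{\left(q + \frac{-23 - 3 q}{9 q}\right) \frac{1}{q - 43}}{3} = 4 + \frac{\left(q + \frac{-23 - 3 q}{9 q}\right) \frac{1}{-43 + q}}{3} = 4 + \frac{\frac{1}{-43 + q} \left(q + \frac{-23 - 3 q}{9 q}\right)}{3} = 4 + \frac{q + \frac{-23 - 3 q}{9 q}}{3 \left(-43 + q\right)}$)
$\frac{1}{L{\left(S{\left(9,Y \right)} \right)}} = \frac{1}{\frac{1}{27} \frac{1}{-6 - 357 + 9 + \frac{1}{-357}} \frac{1}{-43 + \left(-6 - 357 + 9 + \frac{1}{-357}\right)} \left(-23 - 4647 \left(-6 - 357 + 9 + \frac{1}{-357}\right) + 117 \left(-6 - 357 + 9 + \frac{1}{-357}\right)^{2}\right)} = \frac{1}{\frac{1}{27} \frac{1}{-6 - 357 + 9 - \frac{1}{357}} \frac{1}{-43 - \frac{126379}{357}} \left(-23 - 4647 \left(-6 - 357 + 9 - \frac{1}{357}\right) + 117 \left(-6 - 357 + 9 - \frac{1}{357}\right)^{2}\right)} = \frac{1}{\frac{1}{27} \frac{1}{- \frac{126379}{357}} \frac{1}{-43 - \frac{126379}{357}} \left(-23 - - \frac{195761071}{119} + 117 \left(- \frac{126379}{357}\right)^{2}\right)} = \frac{1}{\frac{1}{27} \left(- \frac{357}{126379}\right) \frac{1}{- \frac{141730}{357}} \left(-23 + \frac{195761071}{119} + 117 \cdot \frac{15971651641}{127449}\right)} = \frac{1}{\frac{1}{27} \left(- \frac{357}{126379}\right) \left(- \frac{357}{141730}\right) \left(-23 + \frac{195761071}{119} + \frac{207631471333}{14161}\right)} = \frac{1}{\frac{1}{27} \left(- \frac{357}{126379}\right) \left(- \frac{357}{141730}\right) \frac{230926713079}{14161}} = \frac{1}{\frac{230926713079}{53735087010}} = \frac{53735087010}{230926713079}$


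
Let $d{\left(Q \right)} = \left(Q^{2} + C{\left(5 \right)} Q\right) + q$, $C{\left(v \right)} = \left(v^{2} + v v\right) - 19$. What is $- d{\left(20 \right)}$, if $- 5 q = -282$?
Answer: $- \frac{5382}{5} \approx -1076.4$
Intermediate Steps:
$C{\left(v \right)} = -19 + 2 v^{2}$ ($C{\left(v \right)} = \left(v^{2} + v^{2}\right) - 19 = 2 v^{2} - 19 = -19 + 2 v^{2}$)
$q = \frac{282}{5}$ ($q = \left(- \frac{1}{5}\right) \left(-282\right) = \frac{282}{5} \approx 56.4$)
$d{\left(Q \right)} = \frac{282}{5} + Q^{2} + 31 Q$ ($d{\left(Q \right)} = \left(Q^{2} + \left(-19 + 2 \cdot 5^{2}\right) Q\right) + \frac{282}{5} = \left(Q^{2} + \left(-19 + 2 \cdot 25\right) Q\right) + \frac{282}{5} = \left(Q^{2} + \left(-19 + 50\right) Q\right) + \frac{282}{5} = \left(Q^{2} + 31 Q\right) + \frac{282}{5} = \frac{282}{5} + Q^{2} + 31 Q$)
$- d{\left(20 \right)} = - (\frac{282}{5} + 20^{2} + 31 \cdot 20) = - (\frac{282}{5} + 400 + 620) = \left(-1\right) \frac{5382}{5} = - \frac{5382}{5}$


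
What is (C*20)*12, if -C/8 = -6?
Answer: 11520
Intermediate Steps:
C = 48 (C = -8*(-6) = 48)
(C*20)*12 = (48*20)*12 = 960*12 = 11520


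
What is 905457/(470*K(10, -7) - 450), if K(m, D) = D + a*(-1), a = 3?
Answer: -905457/5150 ≈ -175.82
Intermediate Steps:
K(m, D) = -3 + D (K(m, D) = D + 3*(-1) = D - 3 = -3 + D)
905457/(470*K(10, -7) - 450) = 905457/(470*(-3 - 7) - 450) = 905457/(470*(-10) - 450) = 905457/(-4700 - 450) = 905457/(-5150) = 905457*(-1/5150) = -905457/5150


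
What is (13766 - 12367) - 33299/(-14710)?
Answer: 20612589/14710 ≈ 1401.3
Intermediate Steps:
(13766 - 12367) - 33299/(-14710) = 1399 - 33299*(-1/14710) = 1399 + 33299/14710 = 20612589/14710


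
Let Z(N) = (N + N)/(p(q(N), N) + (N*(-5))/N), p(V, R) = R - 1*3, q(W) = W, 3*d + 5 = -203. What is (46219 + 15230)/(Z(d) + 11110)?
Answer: 594007/107414 ≈ 5.5301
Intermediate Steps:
d = -208/3 (d = -5/3 + (⅓)*(-203) = -5/3 - 203/3 = -208/3 ≈ -69.333)
p(V, R) = -3 + R (p(V, R) = R - 3 = -3 + R)
Z(N) = 2*N/(-8 + N) (Z(N) = (N + N)/((-3 + N) + (N*(-5))/N) = (2*N)/((-3 + N) + (-5*N)/N) = (2*N)/((-3 + N) - 5) = (2*N)/(-8 + N) = 2*N/(-8 + N))
(46219 + 15230)/(Z(d) + 11110) = (46219 + 15230)/(2*(-208/3)/(-8 - 208/3) + 11110) = 61449/(2*(-208/3)/(-232/3) + 11110) = 61449/(2*(-208/3)*(-3/232) + 11110) = 61449/(52/29 + 11110) = 61449/(322242/29) = 61449*(29/322242) = 594007/107414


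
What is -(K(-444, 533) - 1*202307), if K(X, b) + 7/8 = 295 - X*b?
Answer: -277113/8 ≈ -34639.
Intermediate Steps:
K(X, b) = 2353/8 - X*b (K(X, b) = -7/8 + (295 - X*b) = 2353/8 - X*b)
-(K(-444, 533) - 1*202307) = -((2353/8 - 1*(-444)*533) - 1*202307) = -((2353/8 + 236652) - 202307) = -(1895569/8 - 202307) = -1*277113/8 = -277113/8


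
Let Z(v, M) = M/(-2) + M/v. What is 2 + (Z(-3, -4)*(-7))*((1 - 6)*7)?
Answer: 2456/3 ≈ 818.67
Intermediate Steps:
Z(v, M) = -M/2 + M/v (Z(v, M) = M*(-½) + M/v = -M/2 + M/v)
2 + (Z(-3, -4)*(-7))*((1 - 6)*7) = 2 + ((-½*(-4) - 4/(-3))*(-7))*((1 - 6)*7) = 2 + ((2 - 4*(-⅓))*(-7))*(-5*7) = 2 + ((2 + 4/3)*(-7))*(-35) = 2 + ((10/3)*(-7))*(-35) = 2 - 70/3*(-35) = 2 + 2450/3 = 2456/3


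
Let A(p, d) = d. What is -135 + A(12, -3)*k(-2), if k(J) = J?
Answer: -129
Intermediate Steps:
-135 + A(12, -3)*k(-2) = -135 - 3*(-2) = -135 + 6 = -129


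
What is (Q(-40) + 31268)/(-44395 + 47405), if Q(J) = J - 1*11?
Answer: 31217/3010 ≈ 10.371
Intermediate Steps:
Q(J) = -11 + J (Q(J) = J - 11 = -11 + J)
(Q(-40) + 31268)/(-44395 + 47405) = ((-11 - 40) + 31268)/(-44395 + 47405) = (-51 + 31268)/3010 = 31217*(1/3010) = 31217/3010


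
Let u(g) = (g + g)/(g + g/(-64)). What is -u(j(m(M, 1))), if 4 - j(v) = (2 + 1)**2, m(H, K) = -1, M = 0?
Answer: -128/63 ≈ -2.0317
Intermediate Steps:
j(v) = -5 (j(v) = 4 - (2 + 1)**2 = 4 - 1*3**2 = 4 - 1*9 = 4 - 9 = -5)
u(g) = 128/63 (u(g) = (2*g)/(g + g*(-1/64)) = (2*g)/(g - g/64) = (2*g)/((63*g/64)) = (2*g)*(64/(63*g)) = 128/63)
-u(j(m(M, 1))) = -1*128/63 = -128/63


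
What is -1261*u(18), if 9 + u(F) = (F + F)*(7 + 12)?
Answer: -851175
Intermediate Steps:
u(F) = -9 + 38*F (u(F) = -9 + (F + F)*(7 + 12) = -9 + (2*F)*19 = -9 + 38*F)
-1261*u(18) = -1261*(-9 + 38*18) = -1261*(-9 + 684) = -1261*675 = -851175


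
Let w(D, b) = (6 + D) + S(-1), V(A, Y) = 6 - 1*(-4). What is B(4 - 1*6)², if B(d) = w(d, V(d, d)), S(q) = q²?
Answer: 25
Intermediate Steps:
V(A, Y) = 10 (V(A, Y) = 6 + 4 = 10)
w(D, b) = 7 + D (w(D, b) = (6 + D) + (-1)² = (6 + D) + 1 = 7 + D)
B(d) = 7 + d
B(4 - 1*6)² = (7 + (4 - 1*6))² = (7 + (4 - 6))² = (7 - 2)² = 5² = 25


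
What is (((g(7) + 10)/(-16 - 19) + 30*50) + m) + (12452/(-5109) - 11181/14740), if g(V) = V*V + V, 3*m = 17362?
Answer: 255920961607/35143108 ≈ 7282.3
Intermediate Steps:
m = 17362/3 (m = (⅓)*17362 = 17362/3 ≈ 5787.3)
g(V) = V + V² (g(V) = V² + V = V + V²)
(((g(7) + 10)/(-16 - 19) + 30*50) + m) + (12452/(-5109) - 11181/14740) = (((7*(1 + 7) + 10)/(-16 - 19) + 30*50) + 17362/3) + (12452/(-5109) - 11181/14740) = (((7*8 + 10)/(-35) + 1500) + 17362/3) + (12452*(-1/5109) - 11181*1/14740) = (((56 + 10)*(-1/35) + 1500) + 17362/3) + (-12452/5109 - 11181/14740) = ((66*(-1/35) + 1500) + 17362/3) - 240666209/75306660 = ((-66/35 + 1500) + 17362/3) - 240666209/75306660 = (52434/35 + 17362/3) - 240666209/75306660 = 764972/105 - 240666209/75306660 = 255920961607/35143108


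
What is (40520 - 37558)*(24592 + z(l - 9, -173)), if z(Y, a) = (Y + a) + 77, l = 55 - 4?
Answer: 72681556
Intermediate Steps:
l = 51
z(Y, a) = 77 + Y + a
(40520 - 37558)*(24592 + z(l - 9, -173)) = (40520 - 37558)*(24592 + (77 + (51 - 9) - 173)) = 2962*(24592 + (77 + 42 - 173)) = 2962*(24592 - 54) = 2962*24538 = 72681556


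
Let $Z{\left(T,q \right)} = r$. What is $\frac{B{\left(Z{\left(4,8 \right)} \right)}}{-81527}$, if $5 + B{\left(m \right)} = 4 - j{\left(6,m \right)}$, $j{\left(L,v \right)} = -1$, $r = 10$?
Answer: $0$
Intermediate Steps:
$Z{\left(T,q \right)} = 10$
$B{\left(m \right)} = 0$ ($B{\left(m \right)} = -5 + \left(4 - -1\right) = -5 + \left(4 + 1\right) = -5 + 5 = 0$)
$\frac{B{\left(Z{\left(4,8 \right)} \right)}}{-81527} = \frac{0}{-81527} = 0 \left(- \frac{1}{81527}\right) = 0$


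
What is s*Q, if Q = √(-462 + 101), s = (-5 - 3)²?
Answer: 1216*I ≈ 1216.0*I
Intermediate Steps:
s = 64 (s = (-8)² = 64)
Q = 19*I (Q = √(-361) = 19*I ≈ 19.0*I)
s*Q = 64*(19*I) = 1216*I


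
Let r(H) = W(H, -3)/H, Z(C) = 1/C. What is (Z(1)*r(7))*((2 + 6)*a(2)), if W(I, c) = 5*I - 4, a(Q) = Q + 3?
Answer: 1240/7 ≈ 177.14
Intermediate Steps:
a(Q) = 3 + Q
W(I, c) = -4 + 5*I
r(H) = (-4 + 5*H)/H
(Z(1)*r(7))*((2 + 6)*a(2)) = ((5 - 4/7)/1)*((2 + 6)*(3 + 2)) = (1*(5 - 4*1/7))*(8*5) = (1*(5 - 4/7))*40 = (1*(31/7))*40 = (31/7)*40 = 1240/7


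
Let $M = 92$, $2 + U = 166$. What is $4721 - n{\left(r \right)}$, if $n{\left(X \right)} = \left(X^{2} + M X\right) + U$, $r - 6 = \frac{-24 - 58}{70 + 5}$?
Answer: $\frac{22958501}{5625} \approx 4081.5$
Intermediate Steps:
$U = 164$ ($U = -2 + 166 = 164$)
$r = \frac{368}{75}$ ($r = 6 + \frac{-24 - 58}{70 + 5} = 6 - \frac{82}{75} = \frac{368}{75} \approx 4.9067$)
$n{\left(X \right)} = 164 + X^{2} + 92 X$ ($n{\left(X \right)} = \left(X^{2} + 92 X\right) + 164 = 164 + X^{2} + 92 X$)
$4721 - n{\left(r \right)} = 4721 - \left(164 + \left(\frac{368}{75}\right)^{2} + 92 \cdot \frac{368}{75}\right) = 4721 - \left(164 + \frac{135424}{5625} + \frac{33856}{75}\right) = 4721 - \frac{3597124}{5625} = \frac{22958501}{5625}$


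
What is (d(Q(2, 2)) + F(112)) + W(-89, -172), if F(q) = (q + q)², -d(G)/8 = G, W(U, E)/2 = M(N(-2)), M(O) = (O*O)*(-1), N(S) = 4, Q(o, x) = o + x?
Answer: 50112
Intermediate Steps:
M(O) = -O² (M(O) = O²*(-1) = -O²)
W(U, E) = -32 (W(U, E) = 2*(-1*4²) = 2*(-1*16) = 2*(-16) = -32)
d(G) = -8*G
F(q) = 4*q² (F(q) = (2*q)² = 4*q²)
(d(Q(2, 2)) + F(112)) + W(-89, -172) = (-8*(2 + 2) + 4*112²) - 32 = (-8*4 + 4*12544) - 32 = (-32 + 50176) - 32 = 50144 - 32 = 50112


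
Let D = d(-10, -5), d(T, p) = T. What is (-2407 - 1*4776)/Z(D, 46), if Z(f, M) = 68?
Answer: -7183/68 ≈ -105.63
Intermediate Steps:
D = -10
(-2407 - 1*4776)/Z(D, 46) = (-2407 - 1*4776)/68 = (-2407 - 4776)*(1/68) = -7183*1/68 = -7183/68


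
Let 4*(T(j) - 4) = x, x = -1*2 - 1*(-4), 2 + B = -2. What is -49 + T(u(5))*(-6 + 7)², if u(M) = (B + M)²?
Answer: -89/2 ≈ -44.500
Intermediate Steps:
B = -4 (B = -2 - 2 = -4)
x = 2 (x = -2 + 4 = 2)
u(M) = (-4 + M)²
T(j) = 9/2 (T(j) = 4 + (¼)*2 = 4 + ½ = 9/2)
-49 + T(u(5))*(-6 + 7)² = -49 + 9*(-6 + 7)²/2 = -49 + (9/2)*1² = -49 + (9/2)*1 = -49 + 9/2 = -89/2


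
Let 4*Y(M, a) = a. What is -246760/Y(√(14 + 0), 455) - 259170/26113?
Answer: -5178499574/2376283 ≈ -2179.2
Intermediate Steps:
Y(M, a) = a/4
-246760/Y(√(14 + 0), 455) - 259170/26113 = -246760/((¼)*455) - 259170/26113 = -246760/455/4 - 259170*1/26113 = -246760*4/455 - 259170/26113 = -197408/91 - 259170/26113 = -5178499574/2376283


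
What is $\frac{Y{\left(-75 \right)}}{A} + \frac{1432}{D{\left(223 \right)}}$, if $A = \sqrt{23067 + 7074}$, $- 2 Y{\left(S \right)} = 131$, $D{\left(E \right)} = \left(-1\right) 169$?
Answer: $- \frac{1432}{169} - \frac{131 \sqrt{3349}}{20094} \approx -8.8506$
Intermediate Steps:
$D{\left(E \right)} = -169$
$Y{\left(S \right)} = - \frac{131}{2}$ ($Y{\left(S \right)} = \left(- \frac{1}{2}\right) 131 = - \frac{131}{2}$)
$A = 3 \sqrt{3349}$ ($A = \sqrt{30141} = 3 \sqrt{3349} \approx 173.61$)
$\frac{Y{\left(-75 \right)}}{A} + \frac{1432}{D{\left(223 \right)}} = - \frac{131}{2 \cdot 3 \sqrt{3349}} + \frac{1432}{-169} = - \frac{131 \frac{\sqrt{3349}}{10047}}{2} + 1432 \left(- \frac{1}{169}\right) = - \frac{131 \sqrt{3349}}{20094} - \frac{1432}{169} = - \frac{1432}{169} - \frac{131 \sqrt{3349}}{20094}$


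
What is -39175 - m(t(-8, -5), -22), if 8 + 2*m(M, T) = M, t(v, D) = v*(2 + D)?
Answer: -39183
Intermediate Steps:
m(M, T) = -4 + M/2
-39175 - m(t(-8, -5), -22) = -39175 - (-4 + (-8*(2 - 5))/2) = -39175 - (-4 + (-8*(-3))/2) = -39175 - (-4 + (1/2)*24) = -39175 - (-4 + 12) = -39175 - 1*8 = -39175 - 8 = -39183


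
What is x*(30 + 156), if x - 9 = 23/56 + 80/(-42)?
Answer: 39091/28 ≈ 1396.1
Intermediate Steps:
x = 1261/168 (x = 9 + (23/56 + 80/(-42)) = 9 + (23*(1/56) + 80*(-1/42)) = 9 + (23/56 - 40/21) = 9 - 251/168 = 1261/168 ≈ 7.5060)
x*(30 + 156) = 1261*(30 + 156)/168 = (1261/168)*186 = 39091/28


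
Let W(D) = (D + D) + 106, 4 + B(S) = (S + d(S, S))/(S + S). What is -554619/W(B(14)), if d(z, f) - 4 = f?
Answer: -99547/18 ≈ -5530.4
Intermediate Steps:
d(z, f) = 4 + f
B(S) = -4 + (4 + 2*S)/(2*S) (B(S) = -4 + (S + (4 + S))/(S + S) = -4 + (4 + 2*S)/((2*S)) = -4 + (4 + 2*S)*(1/(2*S)) = -4 + (4 + 2*S)/(2*S))
W(D) = 106 + 2*D (W(D) = 2*D + 106 = 106 + 2*D)
-554619/W(B(14)) = -554619/(106 + 2*(-3 + 2/14)) = -554619/(106 + 2*(-3 + 2*(1/14))) = -554619/(106 + 2*(-3 + ⅐)) = -554619/(106 + 2*(-20/7)) = -554619/(106 - 40/7) = -554619/702/7 = -554619*7/702 = -99547/18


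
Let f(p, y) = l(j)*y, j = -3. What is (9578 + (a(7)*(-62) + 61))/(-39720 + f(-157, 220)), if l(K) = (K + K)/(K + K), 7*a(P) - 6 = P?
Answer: -66667/276500 ≈ -0.24111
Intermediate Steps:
a(P) = 6/7 + P/7
l(K) = 1 (l(K) = (2*K)/((2*K)) = (2*K)*(1/(2*K)) = 1)
f(p, y) = y (f(p, y) = 1*y = y)
(9578 + (a(7)*(-62) + 61))/(-39720 + f(-157, 220)) = (9578 + ((6/7 + (⅐)*7)*(-62) + 61))/(-39720 + 220) = (9578 + ((6/7 + 1)*(-62) + 61))/(-39500) = (9578 + ((13/7)*(-62) + 61))*(-1/39500) = (9578 + (-806/7 + 61))*(-1/39500) = (9578 - 379/7)*(-1/39500) = (66667/7)*(-1/39500) = -66667/276500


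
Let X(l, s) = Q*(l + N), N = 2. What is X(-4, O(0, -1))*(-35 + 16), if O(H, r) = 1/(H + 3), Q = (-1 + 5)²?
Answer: 608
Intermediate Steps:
Q = 16 (Q = 4² = 16)
O(H, r) = 1/(3 + H)
X(l, s) = 32 + 16*l (X(l, s) = 16*(l + 2) = 16*(2 + l) = 32 + 16*l)
X(-4, O(0, -1))*(-35 + 16) = (32 + 16*(-4))*(-35 + 16) = (32 - 64)*(-19) = -32*(-19) = 608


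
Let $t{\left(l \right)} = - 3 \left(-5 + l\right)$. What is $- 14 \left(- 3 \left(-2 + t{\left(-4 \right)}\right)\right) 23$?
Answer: $24150$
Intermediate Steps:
$t{\left(l \right)} = 15 - 3 l$
$- 14 \left(- 3 \left(-2 + t{\left(-4 \right)}\right)\right) 23 = - 14 \left(- 3 \left(-2 + \left(15 - -12\right)\right)\right) 23 = - 14 \left(- 3 \left(-2 + \left(15 + 12\right)\right)\right) 23 = - 14 \left(- 3 \left(-2 + 27\right)\right) 23 = - 14 \left(\left(-3\right) 25\right) 23 = \left(-14\right) \left(-75\right) 23 = 1050 \cdot 23 = 24150$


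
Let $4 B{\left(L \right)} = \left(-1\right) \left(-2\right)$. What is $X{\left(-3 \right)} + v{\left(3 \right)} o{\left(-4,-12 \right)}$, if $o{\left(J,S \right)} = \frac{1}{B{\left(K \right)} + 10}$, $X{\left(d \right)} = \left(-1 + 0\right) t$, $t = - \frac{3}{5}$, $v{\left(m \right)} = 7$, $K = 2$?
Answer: $\frac{19}{15} \approx 1.2667$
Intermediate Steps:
$t = - \frac{3}{5}$ ($t = \left(-3\right) \frac{1}{5} = - \frac{3}{5} \approx -0.6$)
$B{\left(L \right)} = \frac{1}{2}$ ($B{\left(L \right)} = \frac{\left(-1\right) \left(-2\right)}{4} = \frac{1}{4} \cdot 2 = \frac{1}{2}$)
$X{\left(d \right)} = \frac{3}{5}$ ($X{\left(d \right)} = \left(-1 + 0\right) \left(- \frac{3}{5}\right) = \left(-1\right) \left(- \frac{3}{5}\right) = \frac{3}{5}$)
$o{\left(J,S \right)} = \frac{2}{21}$ ($o{\left(J,S \right)} = \frac{1}{\frac{1}{2} + 10} = \frac{1}{\frac{21}{2}} = \frac{2}{21}$)
$X{\left(-3 \right)} + v{\left(3 \right)} o{\left(-4,-12 \right)} = \frac{3}{5} + 7 \cdot \frac{2}{21} = \frac{3}{5} + \frac{2}{3} = \frac{19}{15}$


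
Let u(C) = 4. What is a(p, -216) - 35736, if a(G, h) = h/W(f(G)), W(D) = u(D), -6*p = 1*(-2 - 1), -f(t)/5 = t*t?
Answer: -35790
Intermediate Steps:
f(t) = -5*t² (f(t) = -5*t*t = -5*t²)
p = ½ (p = -(-2 - 1)/6 = -(-3)/6 = -⅙*(-3) = ½ ≈ 0.50000)
W(D) = 4
a(G, h) = h/4
a(p, -216) - 35736 = (¼)*(-216) - 35736 = -54 - 35736 = -35790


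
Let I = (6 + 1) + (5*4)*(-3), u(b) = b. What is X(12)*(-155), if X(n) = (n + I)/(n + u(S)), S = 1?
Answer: 6355/13 ≈ 488.85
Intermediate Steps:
I = -53 (I = 7 + 20*(-3) = 7 - 60 = -53)
X(n) = (-53 + n)/(1 + n) (X(n) = (n - 53)/(n + 1) = (-53 + n)/(1 + n))
X(12)*(-155) = ((-53 + 12)/(1 + 12))*(-155) = (-41/13)*(-155) = ((1/13)*(-41))*(-155) = -41/13*(-155) = 6355/13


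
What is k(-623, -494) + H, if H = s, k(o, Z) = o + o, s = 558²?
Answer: 310118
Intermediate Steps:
s = 311364
k(o, Z) = 2*o
H = 311364
k(-623, -494) + H = 2*(-623) + 311364 = -1246 + 311364 = 310118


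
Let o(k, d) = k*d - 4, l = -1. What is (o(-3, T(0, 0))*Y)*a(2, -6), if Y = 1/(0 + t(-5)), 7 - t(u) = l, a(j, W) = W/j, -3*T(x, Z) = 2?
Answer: 3/4 ≈ 0.75000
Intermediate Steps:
T(x, Z) = -2/3 (T(x, Z) = -1/3*2 = -2/3)
t(u) = 8 (t(u) = 7 - 1*(-1) = 7 + 1 = 8)
o(k, d) = -4 + d*k (o(k, d) = d*k - 4 = -4 + d*k)
Y = 1/8 (Y = 1/(0 + 8) = 1/8 ≈ 0.12500)
(o(-3, T(0, 0))*Y)*a(2, -6) = ((-4 - 2/3*(-3))*(1/8))*(-6/2) = ((-4 + 2)*(1/8))*(-6*1/2) = -2*1/8*(-3) = -1/4*(-3) = 3/4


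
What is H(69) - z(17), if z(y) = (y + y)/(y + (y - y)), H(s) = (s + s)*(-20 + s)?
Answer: 6760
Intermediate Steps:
H(s) = 2*s*(-20 + s) (H(s) = (2*s)*(-20 + s) = 2*s*(-20 + s))
z(y) = 2 (z(y) = (2*y)/(y + 0) = (2*y)/y = 2)
H(69) - z(17) = 2*69*(-20 + 69) - 1*2 = 2*69*49 - 2 = 6762 - 2 = 6760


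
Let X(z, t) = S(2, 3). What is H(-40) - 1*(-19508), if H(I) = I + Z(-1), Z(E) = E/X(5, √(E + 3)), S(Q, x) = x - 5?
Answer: 38937/2 ≈ 19469.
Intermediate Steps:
S(Q, x) = -5 + x
X(z, t) = -2 (X(z, t) = -5 + 3 = -2)
Z(E) = -E/2 (Z(E) = E/(-2) = E*(-½) = -E/2)
H(I) = ½ + I (H(I) = I - ½*(-1) = I + ½ = ½ + I)
H(-40) - 1*(-19508) = (½ - 40) - 1*(-19508) = -79/2 + 19508 = 38937/2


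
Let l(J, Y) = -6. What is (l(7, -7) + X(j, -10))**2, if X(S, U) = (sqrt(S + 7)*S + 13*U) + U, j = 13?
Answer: 24696 - 7592*sqrt(5) ≈ 7719.8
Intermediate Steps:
X(S, U) = 14*U + S*sqrt(7 + S) (X(S, U) = (sqrt(7 + S)*S + 13*U) + U = (S*sqrt(7 + S) + 13*U) + U = (13*U + S*sqrt(7 + S)) + U = 14*U + S*sqrt(7 + S))
(l(7, -7) + X(j, -10))**2 = (-6 + (14*(-10) + 13*sqrt(7 + 13)))**2 = (-6 + (-140 + 13*sqrt(20)))**2 = (-6 + (-140 + 13*(2*sqrt(5))))**2 = (-6 + (-140 + 26*sqrt(5)))**2 = (-146 + 26*sqrt(5))**2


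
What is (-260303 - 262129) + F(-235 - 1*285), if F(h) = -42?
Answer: -522474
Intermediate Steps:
(-260303 - 262129) + F(-235 - 1*285) = (-260303 - 262129) - 42 = -522432 - 42 = -522474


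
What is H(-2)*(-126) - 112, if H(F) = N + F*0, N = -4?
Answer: 392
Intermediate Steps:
H(F) = -4 (H(F) = -4 + F*0 = -4 + 0 = -4)
H(-2)*(-126) - 112 = -4*(-126) - 112 = 504 - 112 = 392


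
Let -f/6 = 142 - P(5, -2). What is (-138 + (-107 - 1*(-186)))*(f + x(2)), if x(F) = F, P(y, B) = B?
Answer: 50858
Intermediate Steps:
f = -864 (f = -6*(142 - 1*(-2)) = -6*(142 + 2) = -6*144 = -864)
(-138 + (-107 - 1*(-186)))*(f + x(2)) = (-138 + (-107 - 1*(-186)))*(-864 + 2) = (-138 + (-107 + 186))*(-862) = (-138 + 79)*(-862) = -59*(-862) = 50858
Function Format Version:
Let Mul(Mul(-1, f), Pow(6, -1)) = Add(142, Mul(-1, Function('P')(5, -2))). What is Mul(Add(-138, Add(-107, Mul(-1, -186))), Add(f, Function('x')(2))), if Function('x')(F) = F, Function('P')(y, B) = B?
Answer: 50858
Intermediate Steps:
f = -864 (f = Mul(-6, Add(142, Mul(-1, -2))) = Mul(-6, Add(142, 2)) = Mul(-6, 144) = -864)
Mul(Add(-138, Add(-107, Mul(-1, -186))), Add(f, Function('x')(2))) = Mul(Add(-138, Add(-107, Mul(-1, -186))), Add(-864, 2)) = Mul(Add(-138, Add(-107, 186)), -862) = Mul(Add(-138, 79), -862) = Mul(-59, -862) = 50858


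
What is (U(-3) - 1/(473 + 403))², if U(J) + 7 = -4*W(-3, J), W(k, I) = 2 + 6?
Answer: 1167247225/767376 ≈ 1521.1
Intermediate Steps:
W(k, I) = 8
U(J) = -39 (U(J) = -7 - 4*8 = -7 - 32 = -39)
(U(-3) - 1/(473 + 403))² = (-39 - 1/(473 + 403))² = (-39 - 1/876)² = (-34165/876)² = 1167247225/767376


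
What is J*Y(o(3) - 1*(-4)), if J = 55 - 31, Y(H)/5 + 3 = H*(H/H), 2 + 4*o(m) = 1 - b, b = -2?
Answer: 150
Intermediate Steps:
o(m) = ¼ (o(m) = -½ + (1 - 1*(-2))/4 = -½ + (1 + 2)/4 = -½ + (¼)*3 = -½ + ¾ = ¼)
Y(H) = -15 + 5*H (Y(H) = -15 + 5*(H*(H/H)) = -15 + 5*(H*1) = -15 + 5*H)
J = 24
J*Y(o(3) - 1*(-4)) = 24*(-15 + 5*(¼ - 1*(-4))) = 24*(-15 + 5*(¼ + 4)) = 24*(-15 + 5*(17/4)) = 24*(-15 + 85/4) = 24*(25/4) = 150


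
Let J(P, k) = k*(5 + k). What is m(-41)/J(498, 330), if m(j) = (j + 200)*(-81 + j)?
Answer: -3233/18425 ≈ -0.17547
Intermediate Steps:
m(j) = (-81 + j)*(200 + j) (m(j) = (200 + j)*(-81 + j) = (-81 + j)*(200 + j))
m(-41)/J(498, 330) = (-16200 + (-41)² + 119*(-41))/((330*(5 + 330))) = (-16200 + 1681 - 4879)/((330*335)) = -19398/110550 = -19398*1/110550 = -3233/18425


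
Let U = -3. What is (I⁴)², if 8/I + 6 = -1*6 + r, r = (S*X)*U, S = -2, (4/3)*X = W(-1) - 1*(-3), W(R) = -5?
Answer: 16777216/37822859361 ≈ 0.00044357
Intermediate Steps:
X = -3/2 (X = 3*(-5 - 1*(-3))/4 = 3*(-5 + 3)/4 = (¾)*(-2) = -3/2 ≈ -1.5000)
r = -9 (r = -2*(-3/2)*(-3) = 3*(-3) = -9)
I = -8/21 (I = 8/(-6 + (-1*6 - 9)) = 8/(-6 + (-6 - 9)) = 8/(-6 - 15) = 8/(-21) = 8*(-1/21) = -8/21 ≈ -0.38095)
(I⁴)² = ((-8/21)⁴)² = (4096/194481)² = 16777216/37822859361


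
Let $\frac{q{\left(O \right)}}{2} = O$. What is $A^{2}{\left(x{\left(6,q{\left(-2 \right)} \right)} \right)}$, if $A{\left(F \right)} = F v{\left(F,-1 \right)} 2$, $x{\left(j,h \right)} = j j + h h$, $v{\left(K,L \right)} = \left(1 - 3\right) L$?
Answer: $43264$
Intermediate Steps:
$v{\left(K,L \right)} = - 2 L$
$q{\left(O \right)} = 2 O$
$x{\left(j,h \right)} = h^{2} + j^{2}$ ($x{\left(j,h \right)} = j^{2} + h^{2} = h^{2} + j^{2}$)
$A{\left(F \right)} = 4 F$ ($A{\left(F \right)} = F \left(\left(-2\right) \left(-1\right)\right) 2 = F 2 \cdot 2 = 2 F 2 = 4 F$)
$A^{2}{\left(x{\left(6,q{\left(-2 \right)} \right)} \right)} = \left(4 \left(\left(2 \left(-2\right)\right)^{2} + 6^{2}\right)\right)^{2} = \left(4 \left(\left(-4\right)^{2} + 36\right)\right)^{2} = \left(4 \left(16 + 36\right)\right)^{2} = \left(4 \cdot 52\right)^{2} = 208^{2} = 43264$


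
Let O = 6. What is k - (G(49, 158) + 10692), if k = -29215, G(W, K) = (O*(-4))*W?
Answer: -38731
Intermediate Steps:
G(W, K) = -24*W (G(W, K) = (6*(-4))*W = -24*W)
k - (G(49, 158) + 10692) = -29215 - (-24*49 + 10692) = -29215 - (-1176 + 10692) = -29215 - 1*9516 = -29215 - 9516 = -38731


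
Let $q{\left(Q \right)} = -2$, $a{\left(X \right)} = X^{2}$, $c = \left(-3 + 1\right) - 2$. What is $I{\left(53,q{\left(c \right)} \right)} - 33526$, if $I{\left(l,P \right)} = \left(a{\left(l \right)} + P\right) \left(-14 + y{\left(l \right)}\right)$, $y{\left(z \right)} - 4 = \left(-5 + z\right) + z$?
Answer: $221911$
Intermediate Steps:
$c = -4$ ($c = -2 - 2 = -4$)
$y{\left(z \right)} = -1 + 2 z$ ($y{\left(z \right)} = 4 + \left(\left(-5 + z\right) + z\right) = 4 + \left(-5 + 2 z\right) = -1 + 2 z$)
$I{\left(l,P \right)} = \left(-15 + 2 l\right) \left(P + l^{2}\right)$ ($I{\left(l,P \right)} = \left(l^{2} + P\right) \left(-14 + \left(-1 + 2 l\right)\right) = \left(P + l^{2}\right) \left(-15 + 2 l\right) = \left(-15 + 2 l\right) \left(P + l^{2}\right)$)
$I{\left(53,q{\left(c \right)} \right)} - 33526 = \left(\left(-15\right) \left(-2\right) - 15 \cdot 53^{2} + 2 \cdot 53^{3} + 2 \left(-2\right) 53\right) - 33526 = \left(30 - 42135 + 2 \cdot 148877 - 212\right) - 33526 = \left(30 - 42135 + 297754 - 212\right) - 33526 = 255437 - 33526 = 221911$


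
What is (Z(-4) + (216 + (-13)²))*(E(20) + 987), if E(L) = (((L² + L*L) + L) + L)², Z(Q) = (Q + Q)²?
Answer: 317257563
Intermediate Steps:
Z(Q) = 4*Q² (Z(Q) = (2*Q)² = 4*Q²)
E(L) = (2*L + 2*L²)² (E(L) = (((L² + L²) + L) + L)² = ((2*L² + L) + L)² = ((L + 2*L²) + L)² = (2*L + 2*L²)²)
(Z(-4) + (216 + (-13)²))*(E(20) + 987) = (4*(-4)² + (216 + (-13)²))*(4*20²*(1 + 20)² + 987) = (4*16 + (216 + 169))*(4*400*21² + 987) = (64 + 385)*(4*400*441 + 987) = 449*(705600 + 987) = 449*706587 = 317257563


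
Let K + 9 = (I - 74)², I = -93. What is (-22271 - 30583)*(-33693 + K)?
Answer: 307240302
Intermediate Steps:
K = 27880 (K = -9 + (-93 - 74)² = -9 + (-167)² = -9 + 27889 = 27880)
(-22271 - 30583)*(-33693 + K) = (-22271 - 30583)*(-33693 + 27880) = -52854*(-5813) = 307240302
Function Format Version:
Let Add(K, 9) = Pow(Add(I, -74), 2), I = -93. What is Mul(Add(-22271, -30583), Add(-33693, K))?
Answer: 307240302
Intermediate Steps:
K = 27880 (K = Add(-9, Pow(Add(-93, -74), 2)) = Add(-9, Pow(-167, 2)) = Add(-9, 27889) = 27880)
Mul(Add(-22271, -30583), Add(-33693, K)) = Mul(Add(-22271, -30583), Add(-33693, 27880)) = Mul(-52854, -5813) = 307240302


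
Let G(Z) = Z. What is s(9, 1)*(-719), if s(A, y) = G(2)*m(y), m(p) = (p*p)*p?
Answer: -1438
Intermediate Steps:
m(p) = p**3 (m(p) = p**2*p = p**3)
s(A, y) = 2*y**3
s(9, 1)*(-719) = (2*1**3)*(-719) = (2*1)*(-719) = 2*(-719) = -1438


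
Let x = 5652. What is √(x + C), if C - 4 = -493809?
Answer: I*√488153 ≈ 698.68*I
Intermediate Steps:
C = -493805 (C = 4 - 493809 = -493805)
√(x + C) = √(5652 - 493805) = √(-488153) = I*√488153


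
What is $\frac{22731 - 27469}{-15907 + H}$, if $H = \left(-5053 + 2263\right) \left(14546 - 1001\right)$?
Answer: $\frac{206}{1643759} \approx 0.00012532$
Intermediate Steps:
$H = -37790550$ ($H = \left(-2790\right) 13545 = -37790550$)
$\frac{22731 - 27469}{-15907 + H} = \frac{22731 - 27469}{-15907 - 37790550} = - \frac{4738}{-37806457} = \left(-4738\right) \left(- \frac{1}{37806457}\right) = \frac{206}{1643759}$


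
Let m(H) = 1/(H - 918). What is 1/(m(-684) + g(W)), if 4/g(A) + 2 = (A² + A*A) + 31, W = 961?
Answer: -2959007742/1840663 ≈ -1607.6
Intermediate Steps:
m(H) = 1/(-918 + H)
g(A) = 4/(29 + 2*A²) (g(A) = 4/(-2 + ((A² + A*A) + 31)) = 4/(-2 + ((A² + A²) + 31)) = 4/(-2 + (2*A² + 31)) = 4/(-2 + (31 + 2*A²)) = 4/(29 + 2*A²))
1/(m(-684) + g(W)) = 1/(1/(-918 - 684) + 4/(29 + 2*961²)) = 1/(1/(-1602) + 4/(29 + 2*923521)) = 1/(-1/1602 + 4/(29 + 1847042)) = 1/(-1/1602 + 4/1847071) = 1/(-1840663/2959007742) = -2959007742/1840663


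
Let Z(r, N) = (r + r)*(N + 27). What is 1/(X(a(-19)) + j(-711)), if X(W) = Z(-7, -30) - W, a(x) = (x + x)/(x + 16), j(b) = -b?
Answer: 3/2221 ≈ 0.0013507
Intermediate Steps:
a(x) = 2*x/(16 + x) (a(x) = (2*x)/(16 + x) = 2*x/(16 + x))
Z(r, N) = 2*r*(27 + N) (Z(r, N) = (2*r)*(27 + N) = 2*r*(27 + N))
X(W) = 42 - W (X(W) = 2*(-7)*(27 - 30) - W = 2*(-7)*(-3) - W = 42 - W)
1/(X(a(-19)) + j(-711)) = 1/((42 - 2*(-19)/(16 - 19)) - 1*(-711)) = 1/((42 - 2*(-19)/(-3)) + 711) = 1/((42 - 2*(-19)*(-1)/3) + 711) = 1/((42 - 1*38/3) + 711) = 1/((42 - 38/3) + 711) = 1/(88/3 + 711) = 1/(2221/3) = 3/2221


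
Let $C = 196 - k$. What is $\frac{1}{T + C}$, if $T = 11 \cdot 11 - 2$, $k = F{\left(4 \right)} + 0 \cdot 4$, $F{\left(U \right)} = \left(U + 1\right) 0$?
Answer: $\frac{1}{315} \approx 0.0031746$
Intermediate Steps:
$F{\left(U \right)} = 0$ ($F{\left(U \right)} = \left(1 + U\right) 0 = 0$)
$k = 0$ ($k = 0 + 0 \cdot 4 = 0 + 0 = 0$)
$T = 119$ ($T = 121 - 2 = 119$)
$C = 196$ ($C = 196 - 0 = 196 + 0 = 196$)
$\frac{1}{T + C} = \frac{1}{119 + 196} = \frac{1}{315}$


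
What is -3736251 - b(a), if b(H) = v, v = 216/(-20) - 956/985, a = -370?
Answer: -3680195641/985 ≈ -3.7362e+6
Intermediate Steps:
v = -11594/985 (v = 216*(-1/20) - 956*1/985 = -54/5 - 956/985 = -11594/985 ≈ -11.771)
b(H) = -11594/985
-3736251 - b(a) = -3736251 - 1*(-11594/985) = -3736251 + 11594/985 = -3680195641/985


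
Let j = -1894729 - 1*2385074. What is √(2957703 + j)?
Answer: 30*I*√1469 ≈ 1149.8*I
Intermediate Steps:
j = -4279803 (j = -1894729 - 2385074 = -4279803)
√(2957703 + j) = √(2957703 - 4279803) = √(-1322100) = 30*I*√1469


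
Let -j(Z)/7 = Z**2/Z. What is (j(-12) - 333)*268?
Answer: -66732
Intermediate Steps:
j(Z) = -7*Z (j(Z) = -7*Z**2/Z = -7*Z)
(j(-12) - 333)*268 = (-7*(-12) - 333)*268 = (84 - 333)*268 = -249*268 = -66732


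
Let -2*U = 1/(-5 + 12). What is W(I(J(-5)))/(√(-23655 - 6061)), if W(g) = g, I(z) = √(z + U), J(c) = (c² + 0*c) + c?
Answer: -3*I*√3224186/208012 ≈ -0.025897*I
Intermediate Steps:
J(c) = c + c² (J(c) = (c² + 0) + c = c² + c = c + c²)
U = -1/14 (U = -1/(2*(-5 + 12)) = -½/7 = -½*⅐ = -1/14 ≈ -0.071429)
I(z) = √(-1/14 + z) (I(z) = √(z - 1/14) = √(-1/14 + z))
W(I(J(-5)))/(√(-23655 - 6061)) = (√(-14 + 196*(-5*(1 - 5)))/14)/(√(-23655 - 6061)) = (√(-14 + 196*(-5*(-4)))/14)/(√(-29716)) = (√(-14 + 196*20)/14)/((2*I*√7429)) = (√(-14 + 3920)/14)*(-I*√7429/14858) = (√3906/14)*(-I*√7429/14858) = ((3*√434)/14)*(-I*√7429/14858) = (3*√434/14)*(-I*√7429/14858) = -3*I*√3224186/208012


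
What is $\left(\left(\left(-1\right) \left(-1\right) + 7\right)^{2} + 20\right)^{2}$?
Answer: $7056$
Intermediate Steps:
$\left(\left(\left(-1\right) \left(-1\right) + 7\right)^{2} + 20\right)^{2} = \left(\left(1 + 7\right)^{2} + 20\right)^{2} = \left(8^{2} + 20\right)^{2} = \left(64 + 20\right)^{2} = 84^{2} = 7056$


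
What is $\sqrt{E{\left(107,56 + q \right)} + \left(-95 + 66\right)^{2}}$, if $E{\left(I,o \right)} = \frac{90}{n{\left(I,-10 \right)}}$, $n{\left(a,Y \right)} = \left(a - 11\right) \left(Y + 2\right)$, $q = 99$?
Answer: $\frac{\sqrt{215266}}{16} \approx 28.998$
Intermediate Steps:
$n{\left(a,Y \right)} = \left(-11 + a\right) \left(2 + Y\right)$
$E{\left(I,o \right)} = \frac{90}{88 - 8 I}$ ($E{\left(I,o \right)} = \frac{90}{-22 - -110 + 2 I - 10 I} = \frac{90}{-22 + 110 + 2 I - 10 I} = \frac{90}{88 - 8 I}$)
$\sqrt{E{\left(107,56 + q \right)} + \left(-95 + 66\right)^{2}} = \sqrt{- \frac{45}{-44 + 4 \cdot 107} + \left(-95 + 66\right)^{2}} = \sqrt{- \frac{45}{-44 + 428} + \left(-29\right)^{2}} = \sqrt{- \frac{45}{384} + 841} = \sqrt{\left(-45\right) \frac{1}{384} + 841} = \sqrt{- \frac{15}{128} + 841} = \sqrt{\frac{107633}{128}} = \frac{\sqrt{215266}}{16}$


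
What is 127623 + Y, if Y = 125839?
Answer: 253462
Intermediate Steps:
127623 + Y = 127623 + 125839 = 253462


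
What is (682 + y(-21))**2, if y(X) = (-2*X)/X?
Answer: 462400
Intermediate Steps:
y(X) = -2
(682 + y(-21))**2 = (682 - 2)**2 = 680**2 = 462400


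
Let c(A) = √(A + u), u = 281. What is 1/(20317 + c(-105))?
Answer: 1847/37525483 - 4*√11/412780313 ≈ 4.9188e-5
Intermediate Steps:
c(A) = √(281 + A) (c(A) = √(A + 281) = √(281 + A))
1/(20317 + c(-105)) = 1/(20317 + √(281 - 105)) = 1/(20317 + √176) = 1/(20317 + 4*√11)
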